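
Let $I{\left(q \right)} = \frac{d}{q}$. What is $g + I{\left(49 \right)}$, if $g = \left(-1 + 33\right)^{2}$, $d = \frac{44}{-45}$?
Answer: $\frac{2257876}{2205} \approx 1024.0$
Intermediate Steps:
$d = - \frac{44}{45}$ ($d = 44 \left(- \frac{1}{45}\right) = - \frac{44}{45} \approx -0.97778$)
$g = 1024$ ($g = 32^{2} = 1024$)
$I{\left(q \right)} = - \frac{44}{45 q}$
$g + I{\left(49 \right)} = 1024 - \frac{44}{45 \cdot 49} = 1024 - \frac{44}{2205} = \frac{2257876}{2205}$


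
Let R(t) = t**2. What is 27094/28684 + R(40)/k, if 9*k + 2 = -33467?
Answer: 246879743/480012398 ≈ 0.51432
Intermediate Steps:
k = -33469/9 (k = -2/9 + (1/9)*(-33467) = -2/9 - 33467/9 = -33469/9 ≈ -3718.8)
27094/28684 + R(40)/k = 27094/28684 + 40**2/(-33469/9) = 27094*(1/28684) + 1600*(-9/33469) = 13547/14342 - 14400/33469 = 246879743/480012398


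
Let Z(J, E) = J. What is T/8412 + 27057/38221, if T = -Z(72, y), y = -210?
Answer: 18737631/26792921 ≈ 0.69935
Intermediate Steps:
T = -72 (T = -1*72 = -72)
T/8412 + 27057/38221 = -72/8412 + 27057/38221 = -72*1/8412 + 27057*(1/38221) = -6/701 + 27057/38221 = 18737631/26792921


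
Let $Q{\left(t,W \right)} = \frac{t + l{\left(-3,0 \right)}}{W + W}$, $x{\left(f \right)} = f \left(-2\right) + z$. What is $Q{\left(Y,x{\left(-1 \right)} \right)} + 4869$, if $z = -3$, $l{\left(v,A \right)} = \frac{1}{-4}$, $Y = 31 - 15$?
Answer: $\frac{38889}{8} \approx 4861.1$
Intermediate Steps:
$Y = 16$ ($Y = 31 - 15 = 16$)
$l{\left(v,A \right)} = - \frac{1}{4}$
$x{\left(f \right)} = -3 - 2 f$ ($x{\left(f \right)} = f \left(-2\right) - 3 = - 2 f - 3 = -3 - 2 f$)
$Q{\left(t,W \right)} = \frac{- \frac{1}{4} + t}{2 W}$ ($Q{\left(t,W \right)} = \frac{t - \frac{1}{4}}{W + W} = \frac{- \frac{1}{4} + t}{2 W}$)
$Q{\left(Y,x{\left(-1 \right)} \right)} + 4869 = \frac{-1 + 4 \cdot 16}{8 \left(-3 - -2\right)} + 4869 = \frac{-1 + 64}{8 \left(-3 + 2\right)} + 4869 = \frac{1}{8} \frac{1}{-1} \cdot 63 + 4869 = \frac{1}{8} \left(-1\right) 63 + 4869 = - \frac{63}{8} + 4869 = \frac{38889}{8}$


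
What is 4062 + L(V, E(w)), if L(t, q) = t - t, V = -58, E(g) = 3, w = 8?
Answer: 4062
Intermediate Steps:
L(t, q) = 0
4062 + L(V, E(w)) = 4062 + 0 = 4062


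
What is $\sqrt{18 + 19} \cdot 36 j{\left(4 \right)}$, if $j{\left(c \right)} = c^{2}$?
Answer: $576 \sqrt{37} \approx 3503.7$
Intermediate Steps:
$\sqrt{18 + 19} \cdot 36 j{\left(4 \right)} = \sqrt{18 + 19} \cdot 36 \cdot 4^{2} = \sqrt{37} \cdot 36 \cdot 16 = 36 \sqrt{37} \cdot 16 = 576 \sqrt{37}$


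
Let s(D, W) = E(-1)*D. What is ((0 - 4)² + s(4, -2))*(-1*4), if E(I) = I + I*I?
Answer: -64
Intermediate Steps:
E(I) = I + I²
s(D, W) = 0 (s(D, W) = (-(1 - 1))*D = (-1*0)*D = 0*D = 0)
((0 - 4)² + s(4, -2))*(-1*4) = ((0 - 4)² + 0)*(-1*4) = ((-4)² + 0)*(-4) = (16 + 0)*(-4) = 16*(-4) = -64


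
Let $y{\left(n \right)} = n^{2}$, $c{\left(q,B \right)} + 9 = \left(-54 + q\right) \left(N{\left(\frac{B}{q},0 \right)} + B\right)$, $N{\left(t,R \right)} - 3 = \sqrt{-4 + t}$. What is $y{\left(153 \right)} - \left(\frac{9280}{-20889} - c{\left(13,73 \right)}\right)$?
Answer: $\frac{423721756}{20889} - \frac{41 \sqrt{273}}{13} \approx 20232.0$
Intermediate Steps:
$N{\left(t,R \right)} = 3 + \sqrt{-4 + t}$
$c{\left(q,B \right)} = -9 + \left(-54 + q\right) \left(3 + B + \sqrt{-4 + \frac{B}{q}}\right)$ ($c{\left(q,B \right)} = -9 + \left(-54 + q\right) \left(\left(3 + \sqrt{-4 + \frac{B}{q}}\right) + B\right) = -9 + \left(-54 + q\right) \left(3 + B + \sqrt{-4 + \frac{B}{q}}\right)$)
$y{\left(153 \right)} - \left(\frac{9280}{-20889} - c{\left(13,73 \right)}\right) = 153^{2} - \left(\frac{9280}{-20889} - \left(-171 - 3942 - 54 \sqrt{-4 + \frac{73}{13}} + 3 \cdot 13 + 73 \cdot 13 + 13 \sqrt{-4 + \frac{73}{13}}\right)\right) = 23409 - \left(9280 \left(- \frac{1}{20889}\right) - \left(-171 - 3942 - 54 \sqrt{-4 + 73 \cdot \frac{1}{13}} + 39 + 949 + 13 \sqrt{-4 + 73 \cdot \frac{1}{13}}\right)\right) = 23409 - \left(- \frac{9280}{20889} - \left(-171 - 3942 - 54 \sqrt{-4 + \frac{73}{13}} + 39 + 949 + 13 \sqrt{-4 + \frac{73}{13}}\right)\right) = 23409 - \left(- \frac{9280}{20889} - \left(-171 - 3942 - 54 \sqrt{\frac{21}{13}} + 39 + 949 + 13 \sqrt{\frac{21}{13}}\right)\right) = 23409 - \left(- \frac{9280}{20889} - \left(-171 - 3942 - 54 \frac{\sqrt{273}}{13} + 39 + 949 + 13 \frac{\sqrt{273}}{13}\right)\right) = 23409 - \left(- \frac{9280}{20889} - \left(-171 - 3942 - \frac{54 \sqrt{273}}{13} + 39 + 949 + \sqrt{273}\right)\right) = 23409 - \left(- \frac{9280}{20889} - \left(-3125 - \frac{41 \sqrt{273}}{13}\right)\right) = 23409 - \left(- \frac{9280}{20889} + \left(3125 + \frac{41 \sqrt{273}}{13}\right)\right) = 23409 - \left(\frac{65268845}{20889} + \frac{41 \sqrt{273}}{13}\right) = \frac{423721756}{20889} - \frac{41 \sqrt{273}}{13}$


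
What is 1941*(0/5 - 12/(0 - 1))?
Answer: 23292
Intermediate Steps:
1941*(0/5 - 12/(0 - 1)) = 1941*(0*(⅕) - 12/(-1)) = 1941*(0 - 12*(-1)) = 1941*(0 + 12) = 1941*12 = 23292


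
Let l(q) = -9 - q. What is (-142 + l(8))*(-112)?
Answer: 17808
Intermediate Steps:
(-142 + l(8))*(-112) = (-142 + (-9 - 1*8))*(-112) = (-142 + (-9 - 8))*(-112) = (-142 - 17)*(-112) = -159*(-112) = 17808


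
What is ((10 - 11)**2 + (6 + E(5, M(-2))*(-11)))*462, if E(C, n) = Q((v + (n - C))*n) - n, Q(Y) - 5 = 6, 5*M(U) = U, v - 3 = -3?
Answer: -273504/5 ≈ -54701.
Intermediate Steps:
v = 0 (v = 3 - 3 = 0)
M(U) = U/5
Q(Y) = 11 (Q(Y) = 5 + 6 = 11)
E(C, n) = 11 - n
((10 - 11)**2 + (6 + E(5, M(-2))*(-11)))*462 = ((10 - 11)**2 + (6 + (11 - (-2)/5)*(-11)))*462 = ((-1)**2 + (6 + (11 - 1*(-2/5))*(-11)))*462 = (1 + (6 + (11 + 2/5)*(-11)))*462 = (1 + (6 + (57/5)*(-11)))*462 = (1 + (6 - 627/5))*462 = (1 - 597/5)*462 = -592/5*462 = -273504/5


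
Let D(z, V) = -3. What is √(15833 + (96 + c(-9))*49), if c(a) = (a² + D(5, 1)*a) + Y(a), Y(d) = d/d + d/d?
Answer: √25927 ≈ 161.02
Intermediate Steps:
Y(d) = 2 (Y(d) = 1 + 1 = 2)
c(a) = 2 + a² - 3*a (c(a) = (a² - 3*a) + 2 = 2 + a² - 3*a)
√(15833 + (96 + c(-9))*49) = √(15833 + (96 + (2 + (-9)² - 3*(-9)))*49) = √(15833 + (96 + (2 + 81 + 27))*49) = √(15833 + (96 + 110)*49) = √(15833 + 206*49) = √(15833 + 10094) = √25927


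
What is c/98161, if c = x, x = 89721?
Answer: 89721/98161 ≈ 0.91402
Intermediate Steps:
c = 89721
c/98161 = 89721/98161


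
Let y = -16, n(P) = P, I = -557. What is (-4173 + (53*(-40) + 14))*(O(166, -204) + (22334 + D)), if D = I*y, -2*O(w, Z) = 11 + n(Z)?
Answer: -393599115/2 ≈ -1.9680e+8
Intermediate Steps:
O(w, Z) = -11/2 - Z/2 (O(w, Z) = -(11 + Z)/2 = -11/2 - Z/2)
D = 8912 (D = -557*(-16) = 8912)
(-4173 + (53*(-40) + 14))*(O(166, -204) + (22334 + D)) = (-4173 + (53*(-40) + 14))*((-11/2 - ½*(-204)) + (22334 + 8912)) = (-4173 + (-2120 + 14))*((-11/2 + 102) + 31246) = (-4173 - 2106)*(193/2 + 31246) = -6279*62685/2 = -393599115/2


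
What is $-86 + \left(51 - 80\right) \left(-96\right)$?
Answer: $2698$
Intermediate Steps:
$-86 + \left(51 - 80\right) \left(-96\right) = -86 - -2784 = -86 + 2784 = 2698$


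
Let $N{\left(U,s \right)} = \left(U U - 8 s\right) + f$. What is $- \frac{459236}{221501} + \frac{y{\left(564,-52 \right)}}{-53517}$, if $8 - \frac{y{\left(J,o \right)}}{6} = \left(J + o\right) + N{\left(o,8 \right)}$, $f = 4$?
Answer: $- \frac{6797740708}{3951356339} \approx -1.7204$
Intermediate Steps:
$N{\left(U,s \right)} = 4 + U^{2} - 8 s$ ($N{\left(U,s \right)} = \left(U U - 8 s\right) + 4 = \left(U^{2} - 8 s\right) + 4 = 4 + U^{2} - 8 s$)
$y{\left(J,o \right)} = 408 - 6 J - 6 o - 6 o^{2}$ ($y{\left(J,o \right)} = 48 - 6 \left(\left(J + o\right) + \left(4 + o^{2} - 64\right)\right) = 48 - 6 \left(\left(J + o\right) + \left(-60 + o^{2}\right)\right) = 48 - 6 \left(-60 + J + o + o^{2}\right) = 48 - \left(-360 + 6 J + 6 o + 6 o^{2}\right) = 408 - 6 J - 6 o - 6 o^{2}$)
$- \frac{459236}{221501} + \frac{y{\left(564,-52 \right)}}{-53517} = - \frac{459236}{221501} + \frac{408 - 3384 - -312 - 6 \left(-52\right)^{2}}{-53517} = \left(-459236\right) \frac{1}{221501} + \left(408 - 3384 + 312 - 16224\right) \left(- \frac{1}{53517}\right) = - \frac{459236}{221501} + \left(408 - 3384 + 312 - 16224\right) \left(- \frac{1}{53517}\right) = - \frac{459236}{221501} - - \frac{6296}{17839} = - \frac{459236}{221501} + \frac{6296}{17839} = - \frac{6797740708}{3951356339}$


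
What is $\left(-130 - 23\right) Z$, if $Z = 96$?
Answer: $-14688$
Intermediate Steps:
$\left(-130 - 23\right) Z = \left(-130 - 23\right) 96 = \left(-153\right) 96 = -14688$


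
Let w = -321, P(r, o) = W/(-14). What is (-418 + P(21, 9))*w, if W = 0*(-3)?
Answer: 134178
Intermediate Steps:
W = 0
P(r, o) = 0 (P(r, o) = 0/(-14) = 0*(-1/14) = 0)
(-418 + P(21, 9))*w = (-418 + 0)*(-321) = -418*(-321) = 134178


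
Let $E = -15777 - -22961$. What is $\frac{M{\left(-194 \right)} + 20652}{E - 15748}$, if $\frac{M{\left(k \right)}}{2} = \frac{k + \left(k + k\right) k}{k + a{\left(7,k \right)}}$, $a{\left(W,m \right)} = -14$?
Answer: $- \frac{1036365}{445328} \approx -2.3272$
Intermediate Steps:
$E = 7184$ ($E = -15777 + 22961 = 7184$)
$M{\left(k \right)} = \frac{2 \left(k + 2 k^{2}\right)}{-14 + k}$ ($M{\left(k \right)} = 2 \frac{k + \left(k + k\right) k}{k - 14} = 2 \frac{k + 2 k k}{-14 + k} = 2 \frac{k + 2 k^{2}}{-14 + k} = \frac{2 \left(k + 2 k^{2}\right)}{-14 + k}$)
$\frac{M{\left(-194 \right)} + 20652}{E - 15748} = \frac{2 \left(-194\right) \frac{1}{-14 - 194} \left(1 + 2 \left(-194\right)\right) + 20652}{7184 - 15748} = \frac{2 \left(-194\right) \frac{1}{-208} \left(1 - 388\right) + 20652}{-8564} = \left(2 \left(-194\right) \left(- \frac{1}{208}\right) \left(-387\right) + 20652\right) \left(- \frac{1}{8564}\right) = \left(- \frac{37539}{52} + 20652\right) \left(- \frac{1}{8564}\right) = \frac{1036365}{52} \left(- \frac{1}{8564}\right) = - \frac{1036365}{445328}$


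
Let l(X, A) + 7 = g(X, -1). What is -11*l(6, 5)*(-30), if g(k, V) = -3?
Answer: -3300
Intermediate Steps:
l(X, A) = -10 (l(X, A) = -7 - 3 = -10)
-11*l(6, 5)*(-30) = -11*(-10)*(-30) = 110*(-30) = -3300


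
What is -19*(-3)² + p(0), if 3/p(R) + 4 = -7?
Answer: -1884/11 ≈ -171.27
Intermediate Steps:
p(R) = -3/11 (p(R) = 3/(-4 - 7) = 3/(-11) = 3*(-1/11) = -3/11)
-19*(-3)² + p(0) = -19*(-3)² - 3/11 = -19*9 - 3/11 = -171 - 3/11 = -1884/11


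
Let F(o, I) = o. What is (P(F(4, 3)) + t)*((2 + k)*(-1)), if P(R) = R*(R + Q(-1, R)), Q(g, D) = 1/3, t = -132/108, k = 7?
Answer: -145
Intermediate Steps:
t = -11/9 (t = -132*1/108 = -11/9 ≈ -1.2222)
Q(g, D) = 1/3
P(R) = R*(1/3 + R) (P(R) = R*(R + 1/3) = R*(1/3 + R))
(P(F(4, 3)) + t)*((2 + k)*(-1)) = (4*(1/3 + 4) - 11/9)*((2 + 7)*(-1)) = (4*(13/3) - 11/9)*(9*(-1)) = (52/3 - 11/9)*(-9) = (145/9)*(-9) = -145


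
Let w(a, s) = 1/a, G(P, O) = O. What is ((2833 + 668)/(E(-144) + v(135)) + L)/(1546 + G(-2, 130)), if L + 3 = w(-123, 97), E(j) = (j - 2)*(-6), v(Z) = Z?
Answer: 18851/69471876 ≈ 0.00027135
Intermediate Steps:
E(j) = 12 - 6*j (E(j) = (-2 + j)*(-6) = 12 - 6*j)
L = -370/123 (L = -3 + 1/(-123) = -3 - 1/123 = -370/123 ≈ -3.0081)
((2833 + 668)/(E(-144) + v(135)) + L)/(1546 + G(-2, 130)) = ((2833 + 668)/((12 - 6*(-144)) + 135) - 370/123)/(1546 + 130) = (3501/((12 + 864) + 135) - 370/123)/1676 = (3501/(876 + 135) - 370/123)*(1/1676) = (3501/1011 - 370/123)*(1/1676) = (3501*(1/1011) - 370/123)*(1/1676) = (1167/337 - 370/123)*(1/1676) = (18851/41451)*(1/1676) = 18851/69471876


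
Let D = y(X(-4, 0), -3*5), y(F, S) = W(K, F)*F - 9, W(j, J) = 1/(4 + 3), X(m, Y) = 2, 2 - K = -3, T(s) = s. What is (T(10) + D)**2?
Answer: 81/49 ≈ 1.6531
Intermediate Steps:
K = 5 (K = 2 - 1*(-3) = 2 + 3 = 5)
W(j, J) = 1/7
y(F, S) = -9 + F/7 (y(F, S) = F/7 - 9 = -9 + F/7)
D = -61/7 (D = -9 + (1/7)*2 = -9 + 2/7 = -61/7 ≈ -8.7143)
(T(10) + D)**2 = (10 - 61/7)**2 = (9/7)**2 = 81/49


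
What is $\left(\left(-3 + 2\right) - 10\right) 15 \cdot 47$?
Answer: $-7755$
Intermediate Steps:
$\left(\left(-3 + 2\right) - 10\right) 15 \cdot 47 = \left(-1 - 10\right) 15 \cdot 47 = \left(-11\right) 15 \cdot 47 = \left(-165\right) 47 = -7755$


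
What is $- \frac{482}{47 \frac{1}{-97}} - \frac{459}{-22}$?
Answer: $\frac{1050161}{1034} \approx 1015.6$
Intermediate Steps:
$- \frac{482}{47 \frac{1}{-97}} - \frac{459}{-22} = - \frac{482}{47 \left(- \frac{1}{97}\right)} - - \frac{459}{22} = - \frac{482}{- \frac{47}{97}} + \frac{459}{22} = \left(-482\right) \left(- \frac{97}{47}\right) + \frac{459}{22} = \frac{46754}{47} + \frac{459}{22} = \frac{1050161}{1034}$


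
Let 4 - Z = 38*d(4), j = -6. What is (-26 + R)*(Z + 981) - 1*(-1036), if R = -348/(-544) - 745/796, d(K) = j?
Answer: -835230749/27064 ≈ -30861.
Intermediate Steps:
d(K) = -6
R = -8017/27064 (R = -348*(-1/544) - 745*1/796 = 87/136 - 745/796 = -8017/27064 ≈ -0.29622)
Z = 232 (Z = 4 - 38*(-6) = 4 - 1*(-228) = 4 + 228 = 232)
(-26 + R)*(Z + 981) - 1*(-1036) = (-26 - 8017/27064)*(232 + 981) - 1*(-1036) = -711681/27064*1213 + 1036 = -863269053/27064 + 1036 = -835230749/27064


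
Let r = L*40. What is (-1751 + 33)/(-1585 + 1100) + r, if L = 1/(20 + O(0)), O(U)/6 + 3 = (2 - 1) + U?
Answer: 4143/485 ≈ 8.5423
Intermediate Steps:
O(U) = -12 + 6*U (O(U) = -18 + 6*((2 - 1) + U) = -18 + 6*(1 + U) = -18 + (6 + 6*U) = -12 + 6*U)
L = ⅛ (L = 1/(20 + (-12 + 6*0)) = 1/(20 + (-12 + 0)) = 1/(20 - 12) = 1/8 = ⅛ ≈ 0.12500)
r = 5 (r = (⅛)*40 = 5)
(-1751 + 33)/(-1585 + 1100) + r = (-1751 + 33)/(-1585 + 1100) + 5 = -1718/(-485) + 5 = -1718*(-1/485) + 5 = 1718/485 + 5 = 4143/485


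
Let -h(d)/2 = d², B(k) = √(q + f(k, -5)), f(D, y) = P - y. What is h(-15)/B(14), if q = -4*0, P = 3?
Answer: -225*√2/2 ≈ -159.10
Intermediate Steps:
f(D, y) = 3 - y
q = 0
B(k) = 2*√2 (B(k) = √(0 + (3 - 1*(-5))) = √(0 + (3 + 5)) = √(0 + 8) = √8 = 2*√2)
h(d) = -2*d²
h(-15)/B(14) = (-2*(-15)²)/((2*√2)) = (-2*225)*(√2/4) = -225*√2/2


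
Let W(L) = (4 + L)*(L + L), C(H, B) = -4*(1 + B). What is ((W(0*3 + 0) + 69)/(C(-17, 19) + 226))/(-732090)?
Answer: -1/1549060 ≈ -6.4555e-7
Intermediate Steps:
C(H, B) = -4 - 4*B
W(L) = 2*L*(4 + L) (W(L) = (4 + L)*(2*L) = 2*L*(4 + L))
((W(0*3 + 0) + 69)/(C(-17, 19) + 226))/(-732090) = ((2*(0*3 + 0)*(4 + (0*3 + 0)) + 69)/((-4 - 4*19) + 226))/(-732090) = ((2*(0 + 0)*(4 + (0 + 0)) + 69)/((-4 - 76) + 226))*(-1/732090) = ((2*0*(4 + 0) + 69)/(-80 + 226))*(-1/732090) = ((2*0*4 + 69)/146)*(-1/732090) = ((0 + 69)/146)*(-1/732090) = ((1/146)*69)*(-1/732090) = (69/146)*(-1/732090) = -1/1549060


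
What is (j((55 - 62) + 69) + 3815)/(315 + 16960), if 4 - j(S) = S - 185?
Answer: 3942/17275 ≈ 0.22819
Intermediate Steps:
j(S) = 189 - S (j(S) = 4 - (S - 185) = 4 - (-185 + S) = 4 + (185 - S) = 189 - S)
(j((55 - 62) + 69) + 3815)/(315 + 16960) = ((189 - ((55 - 62) + 69)) + 3815)/(315 + 16960) = ((189 - (-7 + 69)) + 3815)/17275 = ((189 - 1*62) + 3815)*(1/17275) = ((189 - 62) + 3815)*(1/17275) = (127 + 3815)*(1/17275) = 3942*(1/17275) = 3942/17275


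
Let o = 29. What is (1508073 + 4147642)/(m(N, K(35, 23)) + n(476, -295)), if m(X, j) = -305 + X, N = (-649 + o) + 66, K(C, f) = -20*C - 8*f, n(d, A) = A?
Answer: -5655715/1154 ≈ -4901.0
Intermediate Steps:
N = -554 (N = (-649 + 29) + 66 = -620 + 66 = -554)
(1508073 + 4147642)/(m(N, K(35, 23)) + n(476, -295)) = (1508073 + 4147642)/((-305 - 554) - 295) = 5655715/(-859 - 295) = 5655715/(-1154) = 5655715*(-1/1154) = -5655715/1154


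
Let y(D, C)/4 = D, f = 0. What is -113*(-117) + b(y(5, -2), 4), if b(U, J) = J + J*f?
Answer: 13225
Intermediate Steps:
y(D, C) = 4*D
b(U, J) = J (b(U, J) = J + J*0 = J + 0 = J)
-113*(-117) + b(y(5, -2), 4) = -113*(-117) + 4 = 13221 + 4 = 13225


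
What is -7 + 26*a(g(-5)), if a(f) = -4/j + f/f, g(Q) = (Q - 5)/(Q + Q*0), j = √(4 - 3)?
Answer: -85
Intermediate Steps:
j = 1 (j = √1 = 1)
g(Q) = (-5 + Q)/Q (g(Q) = (-5 + Q)/(Q + 0) = (-5 + Q)/Q)
a(f) = -3 (a(f) = -4/1 + f/f = -4*1 + 1 = -4 + 1 = -3)
-7 + 26*a(g(-5)) = -7 + 26*(-3) = -7 - 78 = -85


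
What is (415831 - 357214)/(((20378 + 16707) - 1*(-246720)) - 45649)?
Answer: 58617/238156 ≈ 0.24613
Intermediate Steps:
(415831 - 357214)/(((20378 + 16707) - 1*(-246720)) - 45649) = 58617/((37085 + 246720) - 45649) = 58617/(283805 - 45649) = 58617/238156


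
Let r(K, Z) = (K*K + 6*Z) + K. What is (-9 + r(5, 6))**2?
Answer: 3249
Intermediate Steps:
r(K, Z) = K + K**2 + 6*Z (r(K, Z) = (K**2 + 6*Z) + K = K + K**2 + 6*Z)
(-9 + r(5, 6))**2 = (-9 + (5 + 5**2 + 6*6))**2 = (-9 + (5 + 25 + 36))**2 = (-9 + 66)**2 = 57**2 = 3249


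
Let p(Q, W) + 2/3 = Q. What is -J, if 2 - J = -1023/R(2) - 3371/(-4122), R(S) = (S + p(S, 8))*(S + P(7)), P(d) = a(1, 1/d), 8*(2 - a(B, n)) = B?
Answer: -1656677/20610 ≈ -80.382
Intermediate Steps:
a(B, n) = 2 - B/8
p(Q, W) = -⅔ + Q
P(d) = 15/8 (P(d) = 2 - ⅛*1 = 2 - ⅛ = 15/8)
R(S) = (-⅔ + 2*S)*(15/8 + S) (R(S) = (S + (-⅔ + S))*(S + 15/8) = (-⅔ + 2*S)*(15/8 + S))
J = 1656677/20610 (J = 2 - (-1023/(-5/4 + 2*2² + (37/12)*2) - 3371/(-4122)) = 2 - (-1023/(-5/4 + 2*4 + 37/6) - 3371*(-1/4122)) = 2 - (-1023/(-5/4 + 8 + 37/6) + 3371/4122) = 2 - (-1023/155/12 + 3371/4122) = 2 - (-1023*12/155 + 3371/4122) = 2 - (-396/5 + 3371/4122) = 2 - 1*(-1615457/20610) = 2 + 1615457/20610 = 1656677/20610 ≈ 80.382)
-J = -1*1656677/20610 = -1656677/20610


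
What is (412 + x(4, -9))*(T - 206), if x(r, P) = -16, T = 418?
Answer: 83952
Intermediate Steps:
(412 + x(4, -9))*(T - 206) = (412 - 16)*(418 - 206) = 396*212 = 83952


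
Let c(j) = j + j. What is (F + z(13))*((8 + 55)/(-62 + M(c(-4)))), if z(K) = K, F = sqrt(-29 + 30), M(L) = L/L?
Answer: -882/61 ≈ -14.459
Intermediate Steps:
c(j) = 2*j
M(L) = 1
F = 1 (F = sqrt(1) = 1)
(F + z(13))*((8 + 55)/(-62 + M(c(-4)))) = (1 + 13)*((8 + 55)/(-62 + 1)) = 14*(63/(-61)) = 14*(63*(-1/61)) = 14*(-63/61) = -882/61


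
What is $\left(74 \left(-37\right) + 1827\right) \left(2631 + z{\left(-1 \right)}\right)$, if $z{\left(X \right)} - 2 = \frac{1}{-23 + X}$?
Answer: $- \frac{57567001}{24} \approx -2.3986 \cdot 10^{6}$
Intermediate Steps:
$z{\left(X \right)} = 2 + \frac{1}{-23 + X}$
$\left(74 \left(-37\right) + 1827\right) \left(2631 + z{\left(-1 \right)}\right) = \left(74 \left(-37\right) + 1827\right) \left(2631 + \frac{-45 + 2 \left(-1\right)}{-23 - 1}\right) = \left(-2738 + 1827\right) \left(2631 + \frac{-45 - 2}{-24}\right) = - 911 \left(2631 - - \frac{47}{24}\right) = - 911 \left(2631 + \frac{47}{24}\right) = \left(-911\right) \frac{63191}{24} = - \frac{57567001}{24}$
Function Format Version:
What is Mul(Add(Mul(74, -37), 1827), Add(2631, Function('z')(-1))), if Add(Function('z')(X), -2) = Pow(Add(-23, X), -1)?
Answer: Rational(-57567001, 24) ≈ -2.3986e+6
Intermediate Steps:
Function('z')(X) = Add(2, Pow(Add(-23, X), -1))
Mul(Add(Mul(74, -37), 1827), Add(2631, Function('z')(-1))) = Mul(Add(Mul(74, -37), 1827), Add(2631, Mul(Pow(Add(-23, -1), -1), Add(-45, Mul(2, -1))))) = Mul(Add(-2738, 1827), Add(2631, Mul(Pow(-24, -1), Add(-45, -2)))) = Mul(-911, Add(2631, Mul(Rational(-1, 24), -47))) = Mul(-911, Add(2631, Rational(47, 24))) = Mul(-911, Rational(63191, 24)) = Rational(-57567001, 24)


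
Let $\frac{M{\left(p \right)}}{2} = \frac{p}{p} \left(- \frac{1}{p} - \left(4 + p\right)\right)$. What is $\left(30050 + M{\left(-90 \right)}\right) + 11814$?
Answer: $\frac{1891621}{45} \approx 42036.0$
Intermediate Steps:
$M{\left(p \right)} = -8 - 2 p - \frac{2}{p}$ ($M{\left(p \right)} = 2 \frac{p}{p} \left(- \frac{1}{p} - \left(4 + p\right)\right) = 2 \cdot 1 \left(-4 - p - \frac{1}{p}\right) = 2 \left(-4 - p - \frac{1}{p}\right) = -8 - 2 p - \frac{2}{p}$)
$\left(30050 + M{\left(-90 \right)}\right) + 11814 = \left(30050 - \left(-172 - \frac{1}{45}\right)\right) + 11814 = \left(30050 - - \frac{7741}{45}\right) + 11814 = \left(30050 + \left(-8 + 180 + \frac{1}{45}\right)\right) + 11814 = \left(30050 + \frac{7741}{45}\right) + 11814 = \frac{1359991}{45} + 11814 = \frac{1891621}{45}$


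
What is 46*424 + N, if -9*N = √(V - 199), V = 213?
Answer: 19504 - √14/9 ≈ 19504.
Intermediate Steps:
N = -√14/9 (N = -√(213 - 199)/9 = -√14/9 ≈ -0.41574)
46*424 + N = 46*424 - √14/9 = 19504 - √14/9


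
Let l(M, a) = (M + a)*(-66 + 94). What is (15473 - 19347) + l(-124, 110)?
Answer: -4266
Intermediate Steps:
l(M, a) = 28*M + 28*a (l(M, a) = (M + a)*28 = 28*M + 28*a)
(15473 - 19347) + l(-124, 110) = (15473 - 19347) + (28*(-124) + 28*110) = -3874 + (-3472 + 3080) = -3874 - 392 = -4266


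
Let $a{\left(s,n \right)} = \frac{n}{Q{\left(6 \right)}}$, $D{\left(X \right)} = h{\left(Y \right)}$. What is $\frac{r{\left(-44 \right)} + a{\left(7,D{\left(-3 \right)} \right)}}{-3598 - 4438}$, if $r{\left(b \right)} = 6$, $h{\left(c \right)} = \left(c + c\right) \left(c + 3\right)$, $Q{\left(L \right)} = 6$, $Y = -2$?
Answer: $- \frac{4}{6027} \approx -0.00066368$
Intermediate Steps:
$h{\left(c \right)} = 2 c \left(3 + c\right)$
$D{\left(X \right)} = -4$ ($D{\left(X \right)} = 2 \left(-2\right) \left(3 - 2\right) = 2 \left(-2\right) 1 = -4$)
$a{\left(s,n \right)} = \frac{n}{6}$
$\frac{r{\left(-44 \right)} + a{\left(7,D{\left(-3 \right)} \right)}}{-3598 - 4438} = \frac{6 + \frac{1}{6} \left(-4\right)}{-3598 - 4438} = \frac{6 - \frac{2}{3}}{-8036} = \frac{16}{3} \left(- \frac{1}{8036}\right) = - \frac{4}{6027}$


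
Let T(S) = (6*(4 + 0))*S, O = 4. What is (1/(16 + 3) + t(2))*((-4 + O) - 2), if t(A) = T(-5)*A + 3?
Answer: 9004/19 ≈ 473.89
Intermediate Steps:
T(S) = 24*S (T(S) = (6*4)*S = 24*S)
t(A) = 3 - 120*A (t(A) = (24*(-5))*A + 3 = -120*A + 3 = 3 - 120*A)
(1/(16 + 3) + t(2))*((-4 + O) - 2) = (1/(16 + 3) + (3 - 120*2))*((-4 + 4) - 2) = (1/19 + (3 - 240))*(0 - 2) = (1/19 - 237)*(-2) = -4502/19*(-2) = 9004/19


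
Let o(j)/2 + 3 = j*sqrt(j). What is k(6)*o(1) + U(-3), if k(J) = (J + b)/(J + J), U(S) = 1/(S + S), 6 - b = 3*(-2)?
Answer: -37/6 ≈ -6.1667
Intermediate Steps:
o(j) = -6 + 2*j**(3/2) (o(j) = -6 + 2*(j*sqrt(j)) = -6 + 2*j**(3/2))
b = 12 (b = 6 - 3*(-2) = 6 - 1*(-6) = 6 + 6 = 12)
U(S) = 1/(2*S)
k(J) = (12 + J)/(2*J) (k(J) = (J + 12)/(J + J) = (12 + J)/((2*J)) = (12 + J)*(1/(2*J)) = (12 + J)/(2*J))
k(6)*o(1) + U(-3) = ((1/2)*(12 + 6)/6)*(-6 + 2*1**(3/2)) + (1/2)/(-3) = ((1/2)*(1/6)*18)*(-6 + 2*1) + (1/2)*(-1/3) = 3*(-6 + 2)/2 - 1/6 = (3/2)*(-4) - 1/6 = -6 - 1/6 = -37/6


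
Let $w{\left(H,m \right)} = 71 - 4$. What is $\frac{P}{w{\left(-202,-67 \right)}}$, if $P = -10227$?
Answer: $- \frac{10227}{67} \approx -152.64$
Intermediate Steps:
$w{\left(H,m \right)} = 67$
$\frac{P}{w{\left(-202,-67 \right)}} = - \frac{10227}{67}$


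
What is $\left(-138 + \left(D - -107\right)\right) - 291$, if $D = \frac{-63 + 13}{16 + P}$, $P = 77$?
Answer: $- \frac{29996}{93} \approx -322.54$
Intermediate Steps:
$D = - \frac{50}{93}$ ($D = \frac{-63 + 13}{16 + 77} = - \frac{50}{93} \approx -0.53763$)
$\left(-138 + \left(D - -107\right)\right) - 291 = \left(-138 - - \frac{9901}{93}\right) - 291 = \left(-138 + \left(- \frac{50}{93} + 107\right)\right) - 291 = \left(-138 + \frac{9901}{93}\right) - 291 = - \frac{2933}{93} - 291 = - \frac{29996}{93}$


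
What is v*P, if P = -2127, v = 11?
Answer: -23397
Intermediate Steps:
v*P = 11*(-2127) = -23397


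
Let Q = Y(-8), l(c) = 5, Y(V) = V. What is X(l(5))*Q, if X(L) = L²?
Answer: -200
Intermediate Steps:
Q = -8
X(l(5))*Q = 5²*(-8) = 25*(-8) = -200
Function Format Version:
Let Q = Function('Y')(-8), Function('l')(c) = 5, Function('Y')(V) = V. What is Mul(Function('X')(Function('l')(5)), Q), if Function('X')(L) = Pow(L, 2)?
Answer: -200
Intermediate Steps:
Q = -8
Mul(Function('X')(Function('l')(5)), Q) = Mul(Pow(5, 2), -8) = Mul(25, -8) = -200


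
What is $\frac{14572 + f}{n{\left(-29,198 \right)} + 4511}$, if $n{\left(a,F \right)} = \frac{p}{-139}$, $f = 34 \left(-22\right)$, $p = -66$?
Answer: $\frac{1921536}{627095} \approx 3.0642$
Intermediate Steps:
$f = -748$
$n{\left(a,F \right)} = \frac{66}{139}$ ($n{\left(a,F \right)} = - \frac{66}{-139} = \left(-66\right) \left(- \frac{1}{139}\right) = \frac{66}{139}$)
$\frac{14572 + f}{n{\left(-29,198 \right)} + 4511} = \frac{14572 - 748}{\frac{66}{139} + 4511} = \frac{13824}{\frac{627095}{139}} = 13824 \cdot \frac{139}{627095} = \frac{1921536}{627095}$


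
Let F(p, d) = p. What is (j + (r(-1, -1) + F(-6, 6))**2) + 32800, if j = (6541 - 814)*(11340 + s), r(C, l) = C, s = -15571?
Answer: -24198088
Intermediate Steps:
j = -24230937 (j = (6541 - 814)*(11340 - 15571) = 5727*(-4231) = -24230937)
(j + (r(-1, -1) + F(-6, 6))**2) + 32800 = (-24230937 + (-1 - 6)**2) + 32800 = (-24230937 + (-7)**2) + 32800 = (-24230937 + 49) + 32800 = -24230888 + 32800 = -24198088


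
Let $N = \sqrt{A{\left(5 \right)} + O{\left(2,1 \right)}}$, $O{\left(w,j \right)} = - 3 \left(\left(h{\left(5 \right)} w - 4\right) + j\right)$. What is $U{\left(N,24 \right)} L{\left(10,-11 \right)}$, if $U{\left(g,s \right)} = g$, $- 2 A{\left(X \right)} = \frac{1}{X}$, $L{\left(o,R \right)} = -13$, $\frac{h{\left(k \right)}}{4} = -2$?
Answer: $- \frac{13 \sqrt{5690}}{10} \approx -98.062$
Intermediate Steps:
$h{\left(k \right)} = -8$ ($h{\left(k \right)} = 4 \left(-2\right) = -8$)
$A{\left(X \right)} = - \frac{1}{2 X}$
$O{\left(w,j \right)} = 12 - 3 j + 24 w$ ($O{\left(w,j \right)} = - 3 \left(\left(- 8 w - 4\right) + j\right) = - 3 \left(\left(-4 - 8 w\right) + j\right) = - 3 \left(-4 + j - 8 w\right) = 12 - 3 j + 24 w$)
$N = \frac{\sqrt{5690}}{10}$ ($N = \sqrt{- \frac{1}{2 \cdot 5} + \left(12 - 3 + 24 \cdot 2\right)} = \sqrt{\left(- \frac{1}{2}\right) \frac{1}{5} + \left(12 - 3 + 48\right)} = \sqrt{- \frac{1}{10} + 57} = \sqrt{\frac{569}{10}} = \frac{\sqrt{5690}}{10} \approx 7.5432$)
$U{\left(N,24 \right)} L{\left(10,-11 \right)} = \frac{\sqrt{5690}}{10} \left(-13\right) = - \frac{13 \sqrt{5690}}{10}$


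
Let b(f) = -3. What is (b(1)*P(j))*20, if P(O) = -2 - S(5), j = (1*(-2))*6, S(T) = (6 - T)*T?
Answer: 420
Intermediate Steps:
S(T) = T*(6 - T)
j = -12 (j = -2*6 = -12)
P(O) = -7 (P(O) = -2 - 5*(6 - 1*5) = -2 - 5*(6 - 5) = -2 - 5 = -7)
(b(1)*P(j))*20 = -3*(-7)*20 = 21*20 = 420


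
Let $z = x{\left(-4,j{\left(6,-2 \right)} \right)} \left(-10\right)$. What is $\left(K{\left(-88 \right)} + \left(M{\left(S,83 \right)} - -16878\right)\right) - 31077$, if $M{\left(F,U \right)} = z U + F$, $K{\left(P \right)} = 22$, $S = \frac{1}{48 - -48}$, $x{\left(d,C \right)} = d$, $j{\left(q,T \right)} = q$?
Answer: $- \frac{1042271}{96} \approx -10857.0$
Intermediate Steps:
$S = \frac{1}{96}$ ($S = \frac{1}{48 + 48} = \frac{1}{96} \approx 0.010417$)
$z = 40$ ($z = \left(-4\right) \left(-10\right) = 40$)
$M{\left(F,U \right)} = F + 40 U$ ($M{\left(F,U \right)} = 40 U + F = F + 40 U$)
$\left(K{\left(-88 \right)} + \left(M{\left(S,83 \right)} - -16878\right)\right) - 31077 = \left(22 + \left(\left(\frac{1}{96} + 40 \cdot 83\right) - -16878\right)\right) - 31077 = \left(22 + \left(\left(\frac{1}{96} + 3320\right) + 16878\right)\right) - 31077 = \left(22 + \left(\frac{318721}{96} + 16878\right)\right) - 31077 = \left(22 + \frac{1939009}{96}\right) - 31077 = \frac{1941121}{96} - 31077 = - \frac{1042271}{96}$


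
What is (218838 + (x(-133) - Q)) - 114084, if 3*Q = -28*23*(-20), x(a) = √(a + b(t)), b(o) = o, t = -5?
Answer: 301382/3 + I*√138 ≈ 1.0046e+5 + 11.747*I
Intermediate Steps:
x(a) = √(-5 + a) (x(a) = √(a - 5) = √(-5 + a))
Q = 12880/3 (Q = (-28*23*(-20))/3 = (-644*(-20))/3 = (⅓)*12880 = 12880/3 ≈ 4293.3)
(218838 + (x(-133) - Q)) - 114084 = (218838 + (√(-5 - 133) - 1*12880/3)) - 114084 = (218838 + (√(-138) - 12880/3)) - 114084 = (218838 + (I*√138 - 12880/3)) - 114084 = (218838 + (-12880/3 + I*√138)) - 114084 = (643634/3 + I*√138) - 114084 = 301382/3 + I*√138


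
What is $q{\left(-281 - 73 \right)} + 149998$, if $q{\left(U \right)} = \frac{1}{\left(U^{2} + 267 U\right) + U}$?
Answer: $\frac{4566539113}{30444} \approx 1.5 \cdot 10^{5}$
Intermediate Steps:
$q{\left(U \right)} = \frac{1}{U^{2} + 268 U}$
$q{\left(-281 - 73 \right)} + 149998 = \frac{1}{\left(-281 - 73\right) \left(268 - 354\right)} + 149998 = \frac{1}{\left(-354\right) \left(268 - 354\right)} + 149998 = - \frac{1}{354 \left(-86\right)} + 149998 = \left(- \frac{1}{354}\right) \left(- \frac{1}{86}\right) + 149998 = \frac{1}{30444} + 149998 = \frac{4566539113}{30444}$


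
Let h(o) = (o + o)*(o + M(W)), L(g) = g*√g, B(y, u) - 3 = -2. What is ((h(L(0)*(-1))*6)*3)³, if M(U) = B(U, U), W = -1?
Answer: 0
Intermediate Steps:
B(y, u) = 1 (B(y, u) = 3 - 2 = 1)
M(U) = 1
L(g) = g^(3/2)
h(o) = 2*o*(1 + o) (h(o) = (o + o)*(o + 1) = (2*o)*(1 + o) = 2*o*(1 + o))
((h(L(0)*(-1))*6)*3)³ = (((2*(0^(3/2)*(-1))*(1 + 0^(3/2)*(-1)))*6)*3)³ = (((2*(0*(-1))*(1 + 0*(-1)))*6)*3)³ = (((2*0*(1 + 0))*6)*3)³ = (((2*0*1)*6)*3)³ = ((0*6)*3)³ = (0*3)³ = 0³ = 0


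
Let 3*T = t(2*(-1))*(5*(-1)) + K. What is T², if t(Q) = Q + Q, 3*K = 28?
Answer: 7744/81 ≈ 95.605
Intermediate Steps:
K = 28/3 (K = (⅓)*28 = 28/3 ≈ 9.3333)
t(Q) = 2*Q
T = 88/9 (T = ((2*(2*(-1)))*(5*(-1)) + 28/3)/3 = ((2*(-2))*(-5) + 28/3)/3 = (-4*(-5) + 28/3)/3 = (20 + 28/3)/3 = (⅓)*(88/3) = 88/9 ≈ 9.7778)
T² = (88/9)² = 7744/81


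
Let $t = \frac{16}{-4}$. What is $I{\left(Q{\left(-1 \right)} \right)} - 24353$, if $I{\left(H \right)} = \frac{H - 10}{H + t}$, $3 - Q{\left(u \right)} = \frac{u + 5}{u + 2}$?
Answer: $- \frac{121754}{5} \approx -24351.0$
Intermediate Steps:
$t = -4$ ($t = 16 \left(- \frac{1}{4}\right) = -4$)
$Q{\left(u \right)} = 3 - \frac{5 + u}{2 + u}$ ($Q{\left(u \right)} = 3 - \frac{u + 5}{u + 2} = 3 - \frac{5 + u}{2 + u}$)
$I{\left(H \right)} = \frac{-10 + H}{-4 + H}$ ($I{\left(H \right)} = \frac{H - 10}{H - 4} = \frac{-10 + H}{-4 + H}$)
$I{\left(Q{\left(-1 \right)} \right)} - 24353 = \frac{-10 + \frac{1 + 2 \left(-1\right)}{2 - 1}}{-4 + \frac{1 + 2 \left(-1\right)}{2 - 1}} - 24353 = \frac{-10 + \frac{1 - 2}{1}}{-4 + \frac{1 - 2}{1}} - 24353 = \frac{-10 + 1 \left(-1\right)}{-4 + 1 \left(-1\right)} - 24353 = \frac{-10 - 1}{-4 - 1} - 24353 = \frac{1}{-5} \left(-11\right) - 24353 = \left(- \frac{1}{5}\right) \left(-11\right) - 24353 = \frac{11}{5} - 24353 = - \frac{121754}{5}$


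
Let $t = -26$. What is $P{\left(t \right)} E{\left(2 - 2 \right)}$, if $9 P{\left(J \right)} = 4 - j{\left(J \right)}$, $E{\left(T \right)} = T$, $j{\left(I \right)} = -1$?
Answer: $0$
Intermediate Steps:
$P{\left(J \right)} = \frac{5}{9}$ ($P{\left(J \right)} = \frac{4 - -1}{9} = \frac{4 + 1}{9} = \frac{1}{9} \cdot 5 = \frac{5}{9}$)
$P{\left(t \right)} E{\left(2 - 2 \right)} = \frac{5 \left(2 - 2\right)}{9} = \frac{5}{9} \cdot 0 = 0$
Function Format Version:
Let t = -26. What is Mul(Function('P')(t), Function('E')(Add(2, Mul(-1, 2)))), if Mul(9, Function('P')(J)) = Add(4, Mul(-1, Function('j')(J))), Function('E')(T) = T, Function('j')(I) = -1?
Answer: 0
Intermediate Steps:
Function('P')(J) = Rational(5, 9) (Function('P')(J) = Mul(Rational(1, 9), Add(4, Mul(-1, -1))) = Mul(Rational(1, 9), Add(4, 1)) = Mul(Rational(1, 9), 5) = Rational(5, 9))
Mul(Function('P')(t), Function('E')(Add(2, Mul(-1, 2)))) = Mul(Rational(5, 9), Add(2, Mul(-1, 2))) = Mul(Rational(5, 9), Add(2, -2)) = Mul(Rational(5, 9), 0) = 0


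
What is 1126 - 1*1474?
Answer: -348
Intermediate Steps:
1126 - 1*1474 = 1126 - 1474 = -348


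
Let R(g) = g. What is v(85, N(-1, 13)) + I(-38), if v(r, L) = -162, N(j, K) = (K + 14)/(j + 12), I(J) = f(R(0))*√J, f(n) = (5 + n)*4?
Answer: -162 + 20*I*√38 ≈ -162.0 + 123.29*I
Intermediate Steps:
f(n) = 20 + 4*n
I(J) = 20*√J (I(J) = (20 + 4*0)*√J = (20 + 0)*√J = 20*√J)
N(j, K) = (14 + K)/(12 + j)
v(85, N(-1, 13)) + I(-38) = -162 + 20*√(-38) = -162 + 20*(I*√38) = -162 + 20*I*√38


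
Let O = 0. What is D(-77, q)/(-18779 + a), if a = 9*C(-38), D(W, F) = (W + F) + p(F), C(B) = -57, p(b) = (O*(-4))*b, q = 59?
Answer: 9/9646 ≈ 0.00093303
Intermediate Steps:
p(b) = 0 (p(b) = (0*(-4))*b = 0*b = 0)
D(W, F) = F + W (D(W, F) = (W + F) + 0 = (F + W) + 0 = F + W)
a = -513 (a = 9*(-57) = -513)
D(-77, q)/(-18779 + a) = (59 - 77)/(-18779 - 513) = -18/(-19292) = -18*(-1/19292) = 9/9646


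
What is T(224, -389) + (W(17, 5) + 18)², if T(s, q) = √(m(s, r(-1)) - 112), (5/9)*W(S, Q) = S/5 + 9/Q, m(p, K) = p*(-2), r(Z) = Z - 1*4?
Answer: 467856/625 + 4*I*√35 ≈ 748.57 + 23.664*I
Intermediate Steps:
r(Z) = -4 + Z (r(Z) = Z - 4 = -4 + Z)
m(p, K) = -2*p
W(S, Q) = 9*S/25 + 81/(5*Q) (W(S, Q) = 9*(S/5 + 9/Q)/5 = 9*(9/Q + S/5)/5 = 9*S/25 + 81/(5*Q))
T(s, q) = √(-112 - 2*s) (T(s, q) = √(-2*s - 112) = √(-112 - 2*s))
T(224, -389) + (W(17, 5) + 18)² = √(-112 - 2*224) + ((9/25)*(45 + 5*17)/5 + 18)² = √(-112 - 448) + ((9/25)*(⅕)*(45 + 85) + 18)² = √(-560) + ((9/25)*(⅕)*130 + 18)² = 4*I*√35 + (234/25 + 18)² = 4*I*√35 + (684/25)² = 4*I*√35 + 467856/625 = 467856/625 + 4*I*√35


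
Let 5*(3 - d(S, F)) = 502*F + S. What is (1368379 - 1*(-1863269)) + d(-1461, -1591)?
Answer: 16958398/5 ≈ 3.3917e+6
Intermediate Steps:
d(S, F) = 3 - 502*F/5 - S/5 (d(S, F) = 3 - (502*F + S)/5 = 3 - (S + 502*F)/5 = 3 + (-502*F/5 - S/5) = 3 - 502*F/5 - S/5)
(1368379 - 1*(-1863269)) + d(-1461, -1591) = (1368379 - 1*(-1863269)) + (3 - 502/5*(-1591) - ⅕*(-1461)) = (1368379 + 1863269) + (3 + 798682/5 + 1461/5) = 3231648 + 800158/5 = 16958398/5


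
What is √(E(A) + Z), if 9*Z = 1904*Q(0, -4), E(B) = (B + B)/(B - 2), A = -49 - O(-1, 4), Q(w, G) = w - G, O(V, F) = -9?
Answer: 2*√93506/21 ≈ 29.123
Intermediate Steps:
A = -40 (A = -49 - 1*(-9) = -49 + 9 = -40)
E(B) = 2*B/(-2 + B) (E(B) = (2*B)/(-2 + B) = 2*B/(-2 + B))
Z = 7616/9 (Z = (1904*(0 - 1*(-4)))/9 = (1904*(0 + 4))/9 = (1904*4)/9 = (⅑)*7616 = 7616/9 ≈ 846.22)
√(E(A) + Z) = √(2*(-40)/(-2 - 40) + 7616/9) = √(2*(-40)/(-42) + 7616/9) = √(2*(-40)*(-1/42) + 7616/9) = √(40/21 + 7616/9) = √(53432/63) = 2*√93506/21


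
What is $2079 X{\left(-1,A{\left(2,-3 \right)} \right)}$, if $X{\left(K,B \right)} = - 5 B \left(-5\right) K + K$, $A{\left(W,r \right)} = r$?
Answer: $153846$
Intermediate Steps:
$X{\left(K,B \right)} = K + 25 B K$ ($X{\left(K,B \right)} = 25 B K + K = K + 25 B K$)
$2079 X{\left(-1,A{\left(2,-3 \right)} \right)} = 2079 \left(- (1 + 25 \left(-3\right))\right) = 2079 \left(- (1 - 75)\right) = 2079 \left(\left(-1\right) \left(-74\right)\right) = 2079 \cdot 74 = 153846$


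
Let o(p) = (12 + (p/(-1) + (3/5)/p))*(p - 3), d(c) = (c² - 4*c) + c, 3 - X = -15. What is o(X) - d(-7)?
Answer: -319/2 ≈ -159.50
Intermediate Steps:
X = 18 (X = 3 - 1*(-15) = 3 + 15 = 18)
d(c) = c² - 3*c
o(p) = (-3 + p)*(12 - p + 3/(5*p)) (o(p) = (12 + (p*(-1) + (3*(⅕))/p))*(-3 + p) = (12 + (-p + 3/(5*p)))*(-3 + p) = (12 - p + 3/(5*p))*(-3 + p) = (-3 + p)*(12 - p + 3/(5*p)))
o(X) - d(-7) = (-177/5 - 1*18² + 15*18 - 9/5/18) - (-7)*(-3 - 7) = (-177/5 - 1*324 + 270 - 9/5*1/18) - (-7)*(-10) = (-177/5 - 324 + 270 - ⅒) - 1*70 = -179/2 - 70 = -319/2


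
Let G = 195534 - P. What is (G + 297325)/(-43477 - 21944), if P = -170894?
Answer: -221251/21807 ≈ -10.146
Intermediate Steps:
G = 366428 (G = 195534 - 1*(-170894) = 195534 + 170894 = 366428)
(G + 297325)/(-43477 - 21944) = (366428 + 297325)/(-43477 - 21944) = 663753/(-65421) = 663753*(-1/65421) = -221251/21807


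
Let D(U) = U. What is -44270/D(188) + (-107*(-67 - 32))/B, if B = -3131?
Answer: -70300427/294314 ≈ -238.86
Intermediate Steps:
-44270/D(188) + (-107*(-67 - 32))/B = -44270/188 - 107*(-67 - 32)/(-3131) = -44270*1/188 - 107*(-99)*(-1/3131) = -22135/94 + 10593*(-1/3131) = -22135/94 - 10593/3131 = -70300427/294314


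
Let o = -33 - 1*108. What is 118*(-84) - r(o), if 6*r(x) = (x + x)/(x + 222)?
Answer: -802825/81 ≈ -9911.4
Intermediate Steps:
o = -141 (o = -33 - 108 = -141)
r(x) = x/(3*(222 + x)) (r(x) = ((x + x)/(x + 222))/6 = ((2*x)/(222 + x))/6 = (2*x/(222 + x))/6 = x/(3*(222 + x)))
118*(-84) - r(o) = 118*(-84) - (-141)/(3*(222 - 141)) = -9912 - (-141)/(3*81) = -9912 - 1*(-47/81) = -9912 + 47/81 = -802825/81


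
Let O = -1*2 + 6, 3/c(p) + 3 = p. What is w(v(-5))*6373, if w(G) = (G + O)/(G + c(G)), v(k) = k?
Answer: 50984/43 ≈ 1185.7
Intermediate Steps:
c(p) = 3/(-3 + p)
O = 4 (O = -2 + 6 = 4)
w(G) = (4 + G)/(G + 3/(-3 + G)) (w(G) = (G + 4)/(G + 3/(-3 + G)) = (4 + G)/(G + 3/(-3 + G)))
w(v(-5))*6373 = ((-3 - 5)*(4 - 5)/(3 - 5*(-3 - 5)))*6373 = (-8*(-1)/(3 - 5*(-8)))*6373 = (-8*(-1)/(3 + 40))*6373 = (-8*(-1)/43)*6373 = ((1/43)*(-8)*(-1))*6373 = (8/43)*6373 = 50984/43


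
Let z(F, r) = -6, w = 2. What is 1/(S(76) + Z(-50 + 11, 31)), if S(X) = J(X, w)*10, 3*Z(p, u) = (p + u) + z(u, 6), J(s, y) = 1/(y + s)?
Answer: -13/59 ≈ -0.22034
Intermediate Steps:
J(s, y) = 1/(s + y)
Z(p, u) = -2 + p/3 + u/3 (Z(p, u) = ((p + u) - 6)/3 = (-6 + p + u)/3 = -2 + p/3 + u/3)
S(X) = 10/(2 + X) (S(X) = 10/(X + 2) = 10/(2 + X))
1/(S(76) + Z(-50 + 11, 31)) = 1/(10/(2 + 76) + (-2 + (-50 + 11)/3 + (⅓)*31)) = 1/(10/78 + (-2 + (⅓)*(-39) + 31/3)) = 1/(10*(1/78) + (-2 - 13 + 31/3)) = 1/(5/39 - 14/3) = 1/(-59/13) = -13/59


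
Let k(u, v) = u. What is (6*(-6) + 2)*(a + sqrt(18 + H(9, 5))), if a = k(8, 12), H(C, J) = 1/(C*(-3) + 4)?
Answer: -272 - 34*sqrt(9499)/23 ≈ -416.08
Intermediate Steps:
H(C, J) = 1/(4 - 3*C) (H(C, J) = 1/(-3*C + 4) = 1/(4 - 3*C))
a = 8
(6*(-6) + 2)*(a + sqrt(18 + H(9, 5))) = (6*(-6) + 2)*(8 + sqrt(18 - 1/(-4 + 3*9))) = (-36 + 2)*(8 + sqrt(18 - 1/(-4 + 27))) = -34*(8 + sqrt(18 - 1/23)) = -34*(8 + sqrt(413/23)) = -34*(8 + sqrt(9499)/23) = -272 - 34*sqrt(9499)/23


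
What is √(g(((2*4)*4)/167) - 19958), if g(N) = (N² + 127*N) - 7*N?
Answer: I*√555966358/167 ≈ 141.19*I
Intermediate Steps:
g(N) = N² + 120*N
√(g(((2*4)*4)/167) - 19958) = √((((2*4)*4)/167)*(120 + ((2*4)*4)/167) - 19958) = √(((8*4)*(1/167))*(120 + (8*4)*(1/167)) - 19958) = √((32*(1/167))*(120 + 32*(1/167)) - 19958) = √(32*(120 + 32/167)/167 - 19958) = √((32/167)*(20072/167) - 19958) = √(642304/27889 - 19958) = √(-555966358/27889) = I*√555966358/167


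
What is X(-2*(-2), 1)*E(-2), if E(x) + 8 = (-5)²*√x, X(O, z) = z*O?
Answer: -32 + 100*I*√2 ≈ -32.0 + 141.42*I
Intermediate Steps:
X(O, z) = O*z
E(x) = -8 + 25*√x (E(x) = -8 + (-5)²*√x = -8 + 25*√x)
X(-2*(-2), 1)*E(-2) = (-2*(-2)*1)*(-8 + 25*√(-2)) = (4*1)*(-8 + 25*(I*√2)) = 4*(-8 + 25*I*√2) = -32 + 100*I*√2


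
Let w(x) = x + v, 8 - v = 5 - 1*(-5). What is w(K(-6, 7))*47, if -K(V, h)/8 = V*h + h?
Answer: 13066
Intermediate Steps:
K(V, h) = -8*h - 8*V*h (K(V, h) = -8*(V*h + h) = -8*(h + V*h) = -8*h - 8*V*h)
v = -2 (v = 8 - (5 - 1*(-5)) = 8 - (5 + 5) = 8 - 1*10 = 8 - 10 = -2)
w(x) = -2 + x (w(x) = x - 2 = -2 + x)
w(K(-6, 7))*47 = (-2 - 8*7*(1 - 6))*47 = (-2 - 8*7*(-5))*47 = (-2 + 280)*47 = 278*47 = 13066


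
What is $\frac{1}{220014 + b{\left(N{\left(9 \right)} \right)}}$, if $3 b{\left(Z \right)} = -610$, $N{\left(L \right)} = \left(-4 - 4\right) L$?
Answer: $\frac{3}{659432} \approx 4.5494 \cdot 10^{-6}$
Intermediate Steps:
$N{\left(L \right)} = - 8 L$
$b{\left(Z \right)} = - \frac{610}{3}$ ($b{\left(Z \right)} = \frac{1}{3} \left(-610\right) = - \frac{610}{3}$)
$\frac{1}{220014 + b{\left(N{\left(9 \right)} \right)}} = \frac{1}{220014 - \frac{610}{3}} = \frac{1}{\frac{659432}{3}} = \frac{3}{659432}$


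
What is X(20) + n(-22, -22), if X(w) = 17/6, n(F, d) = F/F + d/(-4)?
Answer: 28/3 ≈ 9.3333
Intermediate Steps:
n(F, d) = 1 - d/4 (n(F, d) = 1 + d*(-¼) = 1 - d/4)
X(w) = 17/6 (X(w) = 17*(⅙) = 17/6)
X(20) + n(-22, -22) = 17/6 + (1 - ¼*(-22)) = 17/6 + (1 + 11/2) = 17/6 + 13/2 = 28/3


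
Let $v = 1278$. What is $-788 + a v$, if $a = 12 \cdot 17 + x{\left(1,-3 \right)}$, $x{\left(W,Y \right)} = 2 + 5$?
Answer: $268870$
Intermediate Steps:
$x{\left(W,Y \right)} = 7$
$a = 211$ ($a = 12 \cdot 17 + 7 = 204 + 7 = 211$)
$-788 + a v = -788 + 211 \cdot 1278 = -788 + 269658 = 268870$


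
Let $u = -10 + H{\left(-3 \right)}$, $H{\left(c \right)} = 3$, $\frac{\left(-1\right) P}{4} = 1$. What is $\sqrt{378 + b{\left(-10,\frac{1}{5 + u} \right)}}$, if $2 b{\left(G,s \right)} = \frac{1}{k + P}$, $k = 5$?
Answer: $\frac{\sqrt{1514}}{2} \approx 19.455$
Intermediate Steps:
$P = -4$ ($P = \left(-4\right) 1 = -4$)
$u = -7$ ($u = -10 + 3 = -7$)
$b{\left(G,s \right)} = \frac{1}{2}$ ($b{\left(G,s \right)} = \frac{1}{2 \left(5 - 4\right)} = \frac{1}{2 \cdot 1} = \frac{1}{2} \cdot 1 = \frac{1}{2}$)
$\sqrt{378 + b{\left(-10,\frac{1}{5 + u} \right)}} = \sqrt{378 + \frac{1}{2}} = \sqrt{\frac{757}{2}} = \frac{\sqrt{1514}}{2}$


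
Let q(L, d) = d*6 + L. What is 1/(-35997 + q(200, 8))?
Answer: -1/35749 ≈ -2.7973e-5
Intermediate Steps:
q(L, d) = L + 6*d (q(L, d) = 6*d + L = L + 6*d)
1/(-35997 + q(200, 8)) = 1/(-35997 + (200 + 6*8)) = 1/(-35997 + (200 + 48)) = 1/(-35997 + 248) = 1/(-35749) = -1/35749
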